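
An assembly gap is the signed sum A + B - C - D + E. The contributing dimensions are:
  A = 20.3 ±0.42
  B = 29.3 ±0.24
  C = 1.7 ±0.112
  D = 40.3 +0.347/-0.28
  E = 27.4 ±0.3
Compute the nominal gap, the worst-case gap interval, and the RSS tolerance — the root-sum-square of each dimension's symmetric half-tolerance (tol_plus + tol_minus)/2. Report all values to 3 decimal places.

nominal=35.000 wc=[33.581,36.352] rss=0.659

Stack each dimension's contribution:
  +A: nom +20.300 → Σnom=20.300; wc +0.420/-0.420 → slack +0.420/-0.420; half-tol=0.420, Σhalf²=0.176400
  +B: nom +29.300 → Σnom=49.600; wc +0.240/-0.240 → slack +0.660/-0.660; half-tol=0.240, Σhalf²=0.234000
  -C: nom -1.700 → Σnom=47.900; wc +0.112/-0.112 → slack +0.772/-0.772; half-tol=0.112, Σhalf²=0.246544
  -D: nom -40.300 → Σnom=7.600; wc +0.280/-0.347 → slack +1.052/-1.119; half-tol=0.314, Σhalf²=0.344826
  +E: nom +27.400 → Σnom=35.000; wc +0.300/-0.300 → slack +1.352/-1.419; half-tol=0.300, Σhalf²=0.434826
Nominal = 35.000. Worst-case = [35.000 - 1.419, 35.000 + 1.352] = [33.581, 36.352]. RSS = √0.434826 = 0.659.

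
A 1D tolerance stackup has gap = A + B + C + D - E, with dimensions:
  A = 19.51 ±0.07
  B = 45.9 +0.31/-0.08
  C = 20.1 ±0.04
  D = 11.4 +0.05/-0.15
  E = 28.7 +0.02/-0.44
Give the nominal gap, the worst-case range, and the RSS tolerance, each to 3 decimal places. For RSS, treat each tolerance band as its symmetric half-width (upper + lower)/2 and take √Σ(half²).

nominal=68.210 wc=[67.850,69.120] rss=0.328

Stack each dimension's contribution:
  +A: nom +19.510 → Σnom=19.510; wc +0.070/-0.070 → slack +0.070/-0.070; half-tol=0.070, Σhalf²=0.004900
  +B: nom +45.900 → Σnom=65.410; wc +0.310/-0.080 → slack +0.380/-0.150; half-tol=0.195, Σhalf²=0.042925
  +C: nom +20.100 → Σnom=85.510; wc +0.040/-0.040 → slack +0.420/-0.190; half-tol=0.040, Σhalf²=0.044525
  +D: nom +11.400 → Σnom=96.910; wc +0.050/-0.150 → slack +0.470/-0.340; half-tol=0.100, Σhalf²=0.054525
  -E: nom -28.700 → Σnom=68.210; wc +0.440/-0.020 → slack +0.910/-0.360; half-tol=0.230, Σhalf²=0.107425
Nominal = 68.210. Worst-case = [68.210 - 0.360, 68.210 + 0.910] = [67.850, 69.120]. RSS = √0.107425 = 0.328.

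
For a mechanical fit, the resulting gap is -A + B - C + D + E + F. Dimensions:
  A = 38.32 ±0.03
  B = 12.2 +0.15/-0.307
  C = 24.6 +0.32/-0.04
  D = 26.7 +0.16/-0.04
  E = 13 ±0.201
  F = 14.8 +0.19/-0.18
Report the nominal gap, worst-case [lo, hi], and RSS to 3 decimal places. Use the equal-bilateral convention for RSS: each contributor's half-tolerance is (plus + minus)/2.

Stack each dimension's contribution:
  -A: nom -38.320 → Σnom=-38.320; wc +0.030/-0.030 → slack +0.030/-0.030; half-tol=0.030, Σhalf²=0.000900
  +B: nom +12.200 → Σnom=-26.120; wc +0.150/-0.307 → slack +0.180/-0.337; half-tol=0.228, Σhalf²=0.053112
  -C: nom -24.600 → Σnom=-50.720; wc +0.040/-0.320 → slack +0.220/-0.657; half-tol=0.180, Σhalf²=0.085512
  +D: nom +26.700 → Σnom=-24.020; wc +0.160/-0.040 → slack +0.380/-0.697; half-tol=0.100, Σhalf²=0.095512
  +E: nom +13.000 → Σnom=-11.020; wc +0.201/-0.201 → slack +0.581/-0.898; half-tol=0.201, Σhalf²=0.135913
  +F: nom +14.800 → Σnom=3.780; wc +0.190/-0.180 → slack +0.771/-1.078; half-tol=0.185, Σhalf²=0.170138
Nominal = 3.780. Worst-case = [3.780 - 1.078, 3.780 + 0.771] = [2.702, 4.551]. RSS = √0.170138 = 0.412.

nominal=3.780 wc=[2.702,4.551] rss=0.412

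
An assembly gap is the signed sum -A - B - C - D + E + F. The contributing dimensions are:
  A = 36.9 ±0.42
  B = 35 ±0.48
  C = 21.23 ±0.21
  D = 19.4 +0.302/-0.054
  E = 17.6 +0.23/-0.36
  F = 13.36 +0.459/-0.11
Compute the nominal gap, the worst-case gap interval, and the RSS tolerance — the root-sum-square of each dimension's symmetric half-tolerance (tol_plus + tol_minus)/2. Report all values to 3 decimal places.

Stack each dimension's contribution:
  -A: nom -36.900 → Σnom=-36.900; wc +0.420/-0.420 → slack +0.420/-0.420; half-tol=0.420, Σhalf²=0.176400
  -B: nom -35.000 → Σnom=-71.900; wc +0.480/-0.480 → slack +0.900/-0.900; half-tol=0.480, Σhalf²=0.406800
  -C: nom -21.230 → Σnom=-93.130; wc +0.210/-0.210 → slack +1.110/-1.110; half-tol=0.210, Σhalf²=0.450900
  -D: nom -19.400 → Σnom=-112.530; wc +0.054/-0.302 → slack +1.164/-1.412; half-tol=0.178, Σhalf²=0.482584
  +E: nom +17.600 → Σnom=-94.930; wc +0.230/-0.360 → slack +1.394/-1.772; half-tol=0.295, Σhalf²=0.569609
  +F: nom +13.360 → Σnom=-81.570; wc +0.459/-0.110 → slack +1.853/-1.882; half-tol=0.285, Σhalf²=0.650549
Nominal = -81.570. Worst-case = [-81.570 - 1.882, -81.570 + 1.853] = [-83.452, -79.717]. RSS = √0.650549 = 0.807.

nominal=-81.570 wc=[-83.452,-79.717] rss=0.807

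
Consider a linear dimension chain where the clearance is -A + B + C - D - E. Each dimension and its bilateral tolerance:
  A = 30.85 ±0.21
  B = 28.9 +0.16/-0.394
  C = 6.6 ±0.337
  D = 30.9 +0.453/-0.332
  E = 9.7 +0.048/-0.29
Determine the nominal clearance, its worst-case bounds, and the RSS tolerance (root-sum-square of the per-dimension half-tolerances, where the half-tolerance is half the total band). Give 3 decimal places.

nominal=-35.950 wc=[-37.392,-34.621] rss=0.646

Stack each dimension's contribution:
  -A: nom -30.850 → Σnom=-30.850; wc +0.210/-0.210 → slack +0.210/-0.210; half-tol=0.210, Σhalf²=0.044100
  +B: nom +28.900 → Σnom=-1.950; wc +0.160/-0.394 → slack +0.370/-0.604; half-tol=0.277, Σhalf²=0.120829
  +C: nom +6.600 → Σnom=4.650; wc +0.337/-0.337 → slack +0.707/-0.941; half-tol=0.337, Σhalf²=0.234398
  -D: nom -30.900 → Σnom=-26.250; wc +0.332/-0.453 → slack +1.039/-1.394; half-tol=0.393, Σhalf²=0.388454
  -E: nom -9.700 → Σnom=-35.950; wc +0.290/-0.048 → slack +1.329/-1.442; half-tol=0.169, Σhalf²=0.417015
Nominal = -35.950. Worst-case = [-35.950 - 1.442, -35.950 + 1.329] = [-37.392, -34.621]. RSS = √0.417015 = 0.646.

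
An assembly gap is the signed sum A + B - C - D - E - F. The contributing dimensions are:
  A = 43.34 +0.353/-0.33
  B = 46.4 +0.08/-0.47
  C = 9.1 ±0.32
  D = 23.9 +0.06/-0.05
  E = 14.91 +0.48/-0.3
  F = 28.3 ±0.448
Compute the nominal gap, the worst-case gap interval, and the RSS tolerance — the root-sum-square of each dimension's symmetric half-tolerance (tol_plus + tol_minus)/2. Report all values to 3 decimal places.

nominal=13.530 wc=[11.422,15.081] rss=0.807

Stack each dimension's contribution:
  +A: nom +43.340 → Σnom=43.340; wc +0.353/-0.330 → slack +0.353/-0.330; half-tol=0.342, Σhalf²=0.116622
  +B: nom +46.400 → Σnom=89.740; wc +0.080/-0.470 → slack +0.433/-0.800; half-tol=0.275, Σhalf²=0.192247
  -C: nom -9.100 → Σnom=80.640; wc +0.320/-0.320 → slack +0.753/-1.120; half-tol=0.320, Σhalf²=0.294647
  -D: nom -23.900 → Σnom=56.740; wc +0.050/-0.060 → slack +0.803/-1.180; half-tol=0.055, Σhalf²=0.297672
  -E: nom -14.910 → Σnom=41.830; wc +0.300/-0.480 → slack +1.103/-1.660; half-tol=0.390, Σhalf²=0.449772
  -F: nom -28.300 → Σnom=13.530; wc +0.448/-0.448 → slack +1.551/-2.108; half-tol=0.448, Σhalf²=0.650476
Nominal = 13.530. Worst-case = [13.530 - 2.108, 13.530 + 1.551] = [11.422, 15.081]. RSS = √0.650476 = 0.807.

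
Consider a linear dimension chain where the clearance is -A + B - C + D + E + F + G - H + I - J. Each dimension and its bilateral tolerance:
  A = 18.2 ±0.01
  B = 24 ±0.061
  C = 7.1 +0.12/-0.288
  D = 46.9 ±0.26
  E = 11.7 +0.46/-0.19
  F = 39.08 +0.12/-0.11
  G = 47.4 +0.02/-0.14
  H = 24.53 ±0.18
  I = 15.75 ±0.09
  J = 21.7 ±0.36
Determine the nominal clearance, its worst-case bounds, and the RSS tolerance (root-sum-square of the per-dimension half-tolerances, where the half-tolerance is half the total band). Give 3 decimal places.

nominal=113.300 wc=[111.779,115.149] rss=0.639

Stack each dimension's contribution:
  -A: nom -18.200 → Σnom=-18.200; wc +0.010/-0.010 → slack +0.010/-0.010; half-tol=0.010, Σhalf²=0.000100
  +B: nom +24.000 → Σnom=5.800; wc +0.061/-0.061 → slack +0.071/-0.071; half-tol=0.061, Σhalf²=0.003821
  -C: nom -7.100 → Σnom=-1.300; wc +0.288/-0.120 → slack +0.359/-0.191; half-tol=0.204, Σhalf²=0.045437
  +D: nom +46.900 → Σnom=45.600; wc +0.260/-0.260 → slack +0.619/-0.451; half-tol=0.260, Σhalf²=0.113037
  +E: nom +11.700 → Σnom=57.300; wc +0.460/-0.190 → slack +1.079/-0.641; half-tol=0.325, Σhalf²=0.218662
  +F: nom +39.080 → Σnom=96.380; wc +0.120/-0.110 → slack +1.199/-0.751; half-tol=0.115, Σhalf²=0.231887
  +G: nom +47.400 → Σnom=143.780; wc +0.020/-0.140 → slack +1.219/-0.891; half-tol=0.080, Σhalf²=0.238287
  -H: nom -24.530 → Σnom=119.250; wc +0.180/-0.180 → slack +1.399/-1.071; half-tol=0.180, Σhalf²=0.270687
  +I: nom +15.750 → Σnom=135.000; wc +0.090/-0.090 → slack +1.489/-1.161; half-tol=0.090, Σhalf²=0.278787
  -J: nom -21.700 → Σnom=113.300; wc +0.360/-0.360 → slack +1.849/-1.521; half-tol=0.360, Σhalf²=0.408387
Nominal = 113.300. Worst-case = [113.300 - 1.521, 113.300 + 1.849] = [111.779, 115.149]. RSS = √0.408387 = 0.639.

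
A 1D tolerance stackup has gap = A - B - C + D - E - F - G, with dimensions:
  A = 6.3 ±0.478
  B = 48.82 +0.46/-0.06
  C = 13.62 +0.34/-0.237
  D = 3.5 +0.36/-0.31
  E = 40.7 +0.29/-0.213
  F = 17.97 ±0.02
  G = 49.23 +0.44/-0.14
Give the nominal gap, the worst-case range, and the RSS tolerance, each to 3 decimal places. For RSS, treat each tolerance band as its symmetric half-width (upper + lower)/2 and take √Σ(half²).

nominal=-160.540 wc=[-162.878,-159.032] rss=0.800

Stack each dimension's contribution:
  +A: nom +6.300 → Σnom=6.300; wc +0.478/-0.478 → slack +0.478/-0.478; half-tol=0.478, Σhalf²=0.228484
  -B: nom -48.820 → Σnom=-42.520; wc +0.060/-0.460 → slack +0.538/-0.938; half-tol=0.260, Σhalf²=0.296084
  -C: nom -13.620 → Σnom=-56.140; wc +0.237/-0.340 → slack +0.775/-1.278; half-tol=0.288, Σhalf²=0.379316
  +D: nom +3.500 → Σnom=-52.640; wc +0.360/-0.310 → slack +1.135/-1.588; half-tol=0.335, Σhalf²=0.491541
  -E: nom -40.700 → Σnom=-93.340; wc +0.213/-0.290 → slack +1.348/-1.878; half-tol=0.252, Σhalf²=0.554793
  -F: nom -17.970 → Σnom=-111.310; wc +0.020/-0.020 → slack +1.368/-1.898; half-tol=0.020, Σhalf²=0.555193
  -G: nom -49.230 → Σnom=-160.540; wc +0.140/-0.440 → slack +1.508/-2.338; half-tol=0.290, Σhalf²=0.639293
Nominal = -160.540. Worst-case = [-160.540 - 2.338, -160.540 + 1.508] = [-162.878, -159.032]. RSS = √0.639293 = 0.800.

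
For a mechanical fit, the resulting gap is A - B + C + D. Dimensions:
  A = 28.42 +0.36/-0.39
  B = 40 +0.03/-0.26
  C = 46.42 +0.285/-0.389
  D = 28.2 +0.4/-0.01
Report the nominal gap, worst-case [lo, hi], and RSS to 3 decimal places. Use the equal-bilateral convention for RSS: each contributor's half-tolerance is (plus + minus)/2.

Stack each dimension's contribution:
  +A: nom +28.420 → Σnom=28.420; wc +0.360/-0.390 → slack +0.360/-0.390; half-tol=0.375, Σhalf²=0.140625
  -B: nom -40.000 → Σnom=-11.580; wc +0.260/-0.030 → slack +0.620/-0.420; half-tol=0.145, Σhalf²=0.161650
  +C: nom +46.420 → Σnom=34.840; wc +0.285/-0.389 → slack +0.905/-0.809; half-tol=0.337, Σhalf²=0.275219
  +D: nom +28.200 → Σnom=63.040; wc +0.400/-0.010 → slack +1.305/-0.819; half-tol=0.205, Σhalf²=0.317244
Nominal = 63.040. Worst-case = [63.040 - 0.819, 63.040 + 1.305] = [62.221, 64.345]. RSS = √0.317244 = 0.563.

nominal=63.040 wc=[62.221,64.345] rss=0.563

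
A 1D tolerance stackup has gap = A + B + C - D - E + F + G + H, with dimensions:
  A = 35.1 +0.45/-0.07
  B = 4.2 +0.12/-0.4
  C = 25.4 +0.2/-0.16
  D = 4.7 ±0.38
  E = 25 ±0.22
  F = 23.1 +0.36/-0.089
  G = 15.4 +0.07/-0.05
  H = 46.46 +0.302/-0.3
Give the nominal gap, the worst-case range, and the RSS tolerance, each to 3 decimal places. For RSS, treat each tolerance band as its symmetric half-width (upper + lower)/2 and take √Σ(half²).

Stack each dimension's contribution:
  +A: nom +35.100 → Σnom=35.100; wc +0.450/-0.070 → slack +0.450/-0.070; half-tol=0.260, Σhalf²=0.067600
  +B: nom +4.200 → Σnom=39.300; wc +0.120/-0.400 → slack +0.570/-0.470; half-tol=0.260, Σhalf²=0.135200
  +C: nom +25.400 → Σnom=64.700; wc +0.200/-0.160 → slack +0.770/-0.630; half-tol=0.180, Σhalf²=0.167600
  -D: nom -4.700 → Σnom=60.000; wc +0.380/-0.380 → slack +1.150/-1.010; half-tol=0.380, Σhalf²=0.312000
  -E: nom -25.000 → Σnom=35.000; wc +0.220/-0.220 → slack +1.370/-1.230; half-tol=0.220, Σhalf²=0.360400
  +F: nom +23.100 → Σnom=58.100; wc +0.360/-0.089 → slack +1.730/-1.319; half-tol=0.224, Σhalf²=0.410800
  +G: nom +15.400 → Σnom=73.500; wc +0.070/-0.050 → slack +1.800/-1.369; half-tol=0.060, Σhalf²=0.414400
  +H: nom +46.460 → Σnom=119.960; wc +0.302/-0.300 → slack +2.102/-1.669; half-tol=0.301, Σhalf²=0.505001
Nominal = 119.960. Worst-case = [119.960 - 1.669, 119.960 + 2.102] = [118.291, 122.062]. RSS = √0.505001 = 0.711.

nominal=119.960 wc=[118.291,122.062] rss=0.711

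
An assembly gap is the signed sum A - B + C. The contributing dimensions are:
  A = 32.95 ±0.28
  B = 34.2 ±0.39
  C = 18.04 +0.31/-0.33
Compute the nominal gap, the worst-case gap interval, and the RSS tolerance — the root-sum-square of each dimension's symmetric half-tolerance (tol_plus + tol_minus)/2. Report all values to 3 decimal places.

nominal=16.790 wc=[15.790,17.770] rss=0.577

Stack each dimension's contribution:
  +A: nom +32.950 → Σnom=32.950; wc +0.280/-0.280 → slack +0.280/-0.280; half-tol=0.280, Σhalf²=0.078400
  -B: nom -34.200 → Σnom=-1.250; wc +0.390/-0.390 → slack +0.670/-0.670; half-tol=0.390, Σhalf²=0.230500
  +C: nom +18.040 → Σnom=16.790; wc +0.310/-0.330 → slack +0.980/-1.000; half-tol=0.320, Σhalf²=0.332900
Nominal = 16.790. Worst-case = [16.790 - 1.000, 16.790 + 0.980] = [15.790, 17.770]. RSS = √0.332900 = 0.577.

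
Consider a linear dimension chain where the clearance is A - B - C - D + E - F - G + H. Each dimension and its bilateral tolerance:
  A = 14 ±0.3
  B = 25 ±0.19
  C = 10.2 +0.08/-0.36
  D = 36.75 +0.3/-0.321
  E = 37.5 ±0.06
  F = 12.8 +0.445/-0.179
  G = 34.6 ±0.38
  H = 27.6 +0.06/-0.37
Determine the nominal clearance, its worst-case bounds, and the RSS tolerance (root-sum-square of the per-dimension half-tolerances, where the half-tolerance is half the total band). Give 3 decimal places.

nominal=-40.250 wc=[-42.375,-38.400] rss=0.750

Stack each dimension's contribution:
  +A: nom +14.000 → Σnom=14.000; wc +0.300/-0.300 → slack +0.300/-0.300; half-tol=0.300, Σhalf²=0.090000
  -B: nom -25.000 → Σnom=-11.000; wc +0.190/-0.190 → slack +0.490/-0.490; half-tol=0.190, Σhalf²=0.126100
  -C: nom -10.200 → Σnom=-21.200; wc +0.360/-0.080 → slack +0.850/-0.570; half-tol=0.220, Σhalf²=0.174500
  -D: nom -36.750 → Σnom=-57.950; wc +0.321/-0.300 → slack +1.171/-0.870; half-tol=0.310, Σhalf²=0.270910
  +E: nom +37.500 → Σnom=-20.450; wc +0.060/-0.060 → slack +1.231/-0.930; half-tol=0.060, Σhalf²=0.274510
  -F: nom -12.800 → Σnom=-33.250; wc +0.179/-0.445 → slack +1.410/-1.375; half-tol=0.312, Σhalf²=0.371854
  -G: nom -34.600 → Σnom=-67.850; wc +0.380/-0.380 → slack +1.790/-1.755; half-tol=0.380, Σhalf²=0.516254
  +H: nom +27.600 → Σnom=-40.250; wc +0.060/-0.370 → slack +1.850/-2.125; half-tol=0.215, Σhalf²=0.562479
Nominal = -40.250. Worst-case = [-40.250 - 2.125, -40.250 + 1.850] = [-42.375, -38.400]. RSS = √0.562479 = 0.750.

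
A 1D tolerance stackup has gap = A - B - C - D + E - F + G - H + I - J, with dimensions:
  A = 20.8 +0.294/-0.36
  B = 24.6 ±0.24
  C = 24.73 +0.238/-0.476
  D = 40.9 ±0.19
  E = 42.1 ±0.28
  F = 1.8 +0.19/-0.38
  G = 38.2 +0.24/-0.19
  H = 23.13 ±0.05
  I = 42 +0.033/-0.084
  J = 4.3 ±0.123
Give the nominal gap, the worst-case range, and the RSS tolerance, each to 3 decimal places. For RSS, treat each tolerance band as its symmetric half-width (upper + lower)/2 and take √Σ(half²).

Stack each dimension's contribution:
  +A: nom +20.800 → Σnom=20.800; wc +0.294/-0.360 → slack +0.294/-0.360; half-tol=0.327, Σhalf²=0.106929
  -B: nom -24.600 → Σnom=-3.800; wc +0.240/-0.240 → slack +0.534/-0.600; half-tol=0.240, Σhalf²=0.164529
  -C: nom -24.730 → Σnom=-28.530; wc +0.476/-0.238 → slack +1.010/-0.838; half-tol=0.357, Σhalf²=0.291978
  -D: nom -40.900 → Σnom=-69.430; wc +0.190/-0.190 → slack +1.200/-1.028; half-tol=0.190, Σhalf²=0.328078
  +E: nom +42.100 → Σnom=-27.330; wc +0.280/-0.280 → slack +1.480/-1.308; half-tol=0.280, Σhalf²=0.406478
  -F: nom -1.800 → Σnom=-29.130; wc +0.380/-0.190 → slack +1.860/-1.498; half-tol=0.285, Σhalf²=0.487703
  +G: nom +38.200 → Σnom=9.070; wc +0.240/-0.190 → slack +2.100/-1.688; half-tol=0.215, Σhalf²=0.533928
  -H: nom -23.130 → Σnom=-14.060; wc +0.050/-0.050 → slack +2.150/-1.738; half-tol=0.050, Σhalf²=0.536428
  +I: nom +42.000 → Σnom=27.940; wc +0.033/-0.084 → slack +2.183/-1.822; half-tol=0.059, Σhalf²=0.539850
  -J: nom -4.300 → Σnom=23.640; wc +0.123/-0.123 → slack +2.306/-1.945; half-tol=0.123, Σhalf²=0.554979
Nominal = 23.640. Worst-case = [23.640 - 1.945, 23.640 + 2.306] = [21.695, 25.946]. RSS = √0.554979 = 0.745.

nominal=23.640 wc=[21.695,25.946] rss=0.745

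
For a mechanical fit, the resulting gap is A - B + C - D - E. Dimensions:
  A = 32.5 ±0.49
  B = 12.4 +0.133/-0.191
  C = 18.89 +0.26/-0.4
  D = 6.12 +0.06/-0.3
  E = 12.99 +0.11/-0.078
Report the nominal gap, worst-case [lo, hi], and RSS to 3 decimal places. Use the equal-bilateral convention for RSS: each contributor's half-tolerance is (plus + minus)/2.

Stack each dimension's contribution:
  +A: nom +32.500 → Σnom=32.500; wc +0.490/-0.490 → slack +0.490/-0.490; half-tol=0.490, Σhalf²=0.240100
  -B: nom -12.400 → Σnom=20.100; wc +0.191/-0.133 → slack +0.681/-0.623; half-tol=0.162, Σhalf²=0.266344
  +C: nom +18.890 → Σnom=38.990; wc +0.260/-0.400 → slack +0.941/-1.023; half-tol=0.330, Σhalf²=0.375244
  -D: nom -6.120 → Σnom=32.870; wc +0.300/-0.060 → slack +1.241/-1.083; half-tol=0.180, Σhalf²=0.407644
  -E: nom -12.990 → Σnom=19.880; wc +0.078/-0.110 → slack +1.319/-1.193; half-tol=0.094, Σhalf²=0.416480
Nominal = 19.880. Worst-case = [19.880 - 1.193, 19.880 + 1.319] = [18.687, 21.199]. RSS = √0.416480 = 0.645.

nominal=19.880 wc=[18.687,21.199] rss=0.645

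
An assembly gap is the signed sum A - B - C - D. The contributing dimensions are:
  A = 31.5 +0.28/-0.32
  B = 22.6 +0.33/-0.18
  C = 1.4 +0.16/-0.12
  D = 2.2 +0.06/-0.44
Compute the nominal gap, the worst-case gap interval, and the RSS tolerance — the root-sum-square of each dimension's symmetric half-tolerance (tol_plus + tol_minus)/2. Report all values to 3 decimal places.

nominal=5.300 wc=[4.430,6.320] rss=0.487

Stack each dimension's contribution:
  +A: nom +31.500 → Σnom=31.500; wc +0.280/-0.320 → slack +0.280/-0.320; half-tol=0.300, Σhalf²=0.090000
  -B: nom -22.600 → Σnom=8.900; wc +0.180/-0.330 → slack +0.460/-0.650; half-tol=0.255, Σhalf²=0.155025
  -C: nom -1.400 → Σnom=7.500; wc +0.120/-0.160 → slack +0.580/-0.810; half-tol=0.140, Σhalf²=0.174625
  -D: nom -2.200 → Σnom=5.300; wc +0.440/-0.060 → slack +1.020/-0.870; half-tol=0.250, Σhalf²=0.237125
Nominal = 5.300. Worst-case = [5.300 - 0.870, 5.300 + 1.020] = [4.430, 6.320]. RSS = √0.237125 = 0.487.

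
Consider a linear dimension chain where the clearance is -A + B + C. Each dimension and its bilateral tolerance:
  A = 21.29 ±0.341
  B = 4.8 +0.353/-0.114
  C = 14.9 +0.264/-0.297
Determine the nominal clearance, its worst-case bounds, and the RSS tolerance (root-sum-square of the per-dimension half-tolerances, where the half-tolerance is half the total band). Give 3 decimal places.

nominal=-1.590 wc=[-2.342,-0.632] rss=0.499

Stack each dimension's contribution:
  -A: nom -21.290 → Σnom=-21.290; wc +0.341/-0.341 → slack +0.341/-0.341; half-tol=0.341, Σhalf²=0.116281
  +B: nom +4.800 → Σnom=-16.490; wc +0.353/-0.114 → slack +0.694/-0.455; half-tol=0.233, Σhalf²=0.170803
  +C: nom +14.900 → Σnom=-1.590; wc +0.264/-0.297 → slack +0.958/-0.752; half-tol=0.280, Σhalf²=0.249483
Nominal = -1.590. Worst-case = [-1.590 - 0.752, -1.590 + 0.958] = [-2.342, -0.632]. RSS = √0.249483 = 0.499.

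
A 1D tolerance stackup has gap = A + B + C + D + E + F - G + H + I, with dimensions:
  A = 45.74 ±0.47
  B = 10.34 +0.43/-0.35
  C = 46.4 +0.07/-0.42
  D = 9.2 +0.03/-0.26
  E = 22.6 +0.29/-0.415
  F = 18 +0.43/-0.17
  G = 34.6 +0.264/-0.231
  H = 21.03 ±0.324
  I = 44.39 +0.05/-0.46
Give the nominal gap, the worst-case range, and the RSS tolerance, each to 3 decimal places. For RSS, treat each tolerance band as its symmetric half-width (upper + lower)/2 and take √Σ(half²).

Stack each dimension's contribution:
  +A: nom +45.740 → Σnom=45.740; wc +0.470/-0.470 → slack +0.470/-0.470; half-tol=0.470, Σhalf²=0.220900
  +B: nom +10.340 → Σnom=56.080; wc +0.430/-0.350 → slack +0.900/-0.820; half-tol=0.390, Σhalf²=0.373000
  +C: nom +46.400 → Σnom=102.480; wc +0.070/-0.420 → slack +0.970/-1.240; half-tol=0.245, Σhalf²=0.433025
  +D: nom +9.200 → Σnom=111.680; wc +0.030/-0.260 → slack +1.000/-1.500; half-tol=0.145, Σhalf²=0.454050
  +E: nom +22.600 → Σnom=134.280; wc +0.290/-0.415 → slack +1.290/-1.915; half-tol=0.352, Σhalf²=0.578306
  +F: nom +18.000 → Σnom=152.280; wc +0.430/-0.170 → slack +1.720/-2.085; half-tol=0.300, Σhalf²=0.668306
  -G: nom -34.600 → Σnom=117.680; wc +0.231/-0.264 → slack +1.951/-2.349; half-tol=0.247, Σhalf²=0.729563
  +H: nom +21.030 → Σnom=138.710; wc +0.324/-0.324 → slack +2.275/-2.673; half-tol=0.324, Σhalf²=0.834538
  +I: nom +44.390 → Σnom=183.100; wc +0.050/-0.460 → slack +2.325/-3.133; half-tol=0.255, Σhalf²=0.899563
Nominal = 183.100. Worst-case = [183.100 - 3.133, 183.100 + 2.325] = [179.967, 185.425]. RSS = √0.899563 = 0.948.

nominal=183.100 wc=[179.967,185.425] rss=0.948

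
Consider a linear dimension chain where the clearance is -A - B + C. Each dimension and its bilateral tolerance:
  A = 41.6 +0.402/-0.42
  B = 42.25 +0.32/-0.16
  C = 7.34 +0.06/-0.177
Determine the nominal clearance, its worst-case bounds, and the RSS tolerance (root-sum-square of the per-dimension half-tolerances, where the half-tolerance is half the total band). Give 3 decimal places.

nominal=-76.510 wc=[-77.409,-75.870] rss=0.490

Stack each dimension's contribution:
  -A: nom -41.600 → Σnom=-41.600; wc +0.420/-0.402 → slack +0.420/-0.402; half-tol=0.411, Σhalf²=0.168921
  -B: nom -42.250 → Σnom=-83.850; wc +0.160/-0.320 → slack +0.580/-0.722; half-tol=0.240, Σhalf²=0.226521
  +C: nom +7.340 → Σnom=-76.510; wc +0.060/-0.177 → slack +0.640/-0.899; half-tol=0.118, Σhalf²=0.240563
Nominal = -76.510. Worst-case = [-76.510 - 0.899, -76.510 + 0.640] = [-77.409, -75.870]. RSS = √0.240563 = 0.490.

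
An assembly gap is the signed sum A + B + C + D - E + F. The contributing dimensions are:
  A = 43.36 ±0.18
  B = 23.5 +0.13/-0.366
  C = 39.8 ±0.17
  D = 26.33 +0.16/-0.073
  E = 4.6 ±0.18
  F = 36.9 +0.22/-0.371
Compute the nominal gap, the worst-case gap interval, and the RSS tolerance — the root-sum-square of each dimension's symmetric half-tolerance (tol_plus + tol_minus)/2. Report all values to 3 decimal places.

nominal=165.290 wc=[163.950,166.330] rss=0.506

Stack each dimension's contribution:
  +A: nom +43.360 → Σnom=43.360; wc +0.180/-0.180 → slack +0.180/-0.180; half-tol=0.180, Σhalf²=0.032400
  +B: nom +23.500 → Σnom=66.860; wc +0.130/-0.366 → slack +0.310/-0.546; half-tol=0.248, Σhalf²=0.093904
  +C: nom +39.800 → Σnom=106.660; wc +0.170/-0.170 → slack +0.480/-0.716; half-tol=0.170, Σhalf²=0.122804
  +D: nom +26.330 → Σnom=132.990; wc +0.160/-0.073 → slack +0.640/-0.789; half-tol=0.116, Σhalf²=0.136376
  -E: nom -4.600 → Σnom=128.390; wc +0.180/-0.180 → slack +0.820/-0.969; half-tol=0.180, Σhalf²=0.168776
  +F: nom +36.900 → Σnom=165.290; wc +0.220/-0.371 → slack +1.040/-1.340; half-tol=0.295, Σhalf²=0.256097
Nominal = 165.290. Worst-case = [165.290 - 1.340, 165.290 + 1.040] = [163.950, 166.330]. RSS = √0.256097 = 0.506.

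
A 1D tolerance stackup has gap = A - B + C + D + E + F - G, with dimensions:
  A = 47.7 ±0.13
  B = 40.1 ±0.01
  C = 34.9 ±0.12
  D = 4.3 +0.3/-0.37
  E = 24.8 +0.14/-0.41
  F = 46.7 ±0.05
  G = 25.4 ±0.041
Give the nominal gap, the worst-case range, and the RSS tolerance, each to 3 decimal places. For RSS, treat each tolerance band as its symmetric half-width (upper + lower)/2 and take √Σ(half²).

nominal=92.900 wc=[91.769,93.691] rss=0.473

Stack each dimension's contribution:
  +A: nom +47.700 → Σnom=47.700; wc +0.130/-0.130 → slack +0.130/-0.130; half-tol=0.130, Σhalf²=0.016900
  -B: nom -40.100 → Σnom=7.600; wc +0.010/-0.010 → slack +0.140/-0.140; half-tol=0.010, Σhalf²=0.017000
  +C: nom +34.900 → Σnom=42.500; wc +0.120/-0.120 → slack +0.260/-0.260; half-tol=0.120, Σhalf²=0.031400
  +D: nom +4.300 → Σnom=46.800; wc +0.300/-0.370 → slack +0.560/-0.630; half-tol=0.335, Σhalf²=0.143625
  +E: nom +24.800 → Σnom=71.600; wc +0.140/-0.410 → slack +0.700/-1.040; half-tol=0.275, Σhalf²=0.219250
  +F: nom +46.700 → Σnom=118.300; wc +0.050/-0.050 → slack +0.750/-1.090; half-tol=0.050, Σhalf²=0.221750
  -G: nom -25.400 → Σnom=92.900; wc +0.041/-0.041 → slack +0.791/-1.131; half-tol=0.041, Σhalf²=0.223431
Nominal = 92.900. Worst-case = [92.900 - 1.131, 92.900 + 0.791] = [91.769, 93.691]. RSS = √0.223431 = 0.473.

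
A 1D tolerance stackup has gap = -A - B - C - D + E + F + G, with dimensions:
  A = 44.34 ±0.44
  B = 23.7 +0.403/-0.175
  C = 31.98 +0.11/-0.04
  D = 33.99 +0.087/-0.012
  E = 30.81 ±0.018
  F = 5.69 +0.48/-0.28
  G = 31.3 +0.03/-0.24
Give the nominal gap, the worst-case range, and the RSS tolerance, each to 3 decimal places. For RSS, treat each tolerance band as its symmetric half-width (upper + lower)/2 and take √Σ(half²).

nominal=-66.210 wc=[-67.788,-65.015] rss=0.669

Stack each dimension's contribution:
  -A: nom -44.340 → Σnom=-44.340; wc +0.440/-0.440 → slack +0.440/-0.440; half-tol=0.440, Σhalf²=0.193600
  -B: nom -23.700 → Σnom=-68.040; wc +0.175/-0.403 → slack +0.615/-0.843; half-tol=0.289, Σhalf²=0.277121
  -C: nom -31.980 → Σnom=-100.020; wc +0.040/-0.110 → slack +0.655/-0.953; half-tol=0.075, Σhalf²=0.282746
  -D: nom -33.990 → Σnom=-134.010; wc +0.012/-0.087 → slack +0.667/-1.040; half-tol=0.049, Σhalf²=0.285196
  +E: nom +30.810 → Σnom=-103.200; wc +0.018/-0.018 → slack +0.685/-1.058; half-tol=0.018, Σhalf²=0.285520
  +F: nom +5.690 → Σnom=-97.510; wc +0.480/-0.280 → slack +1.165/-1.338; half-tol=0.380, Σhalf²=0.429920
  +G: nom +31.300 → Σnom=-66.210; wc +0.030/-0.240 → slack +1.195/-1.578; half-tol=0.135, Σhalf²=0.448145
Nominal = -66.210. Worst-case = [-66.210 - 1.578, -66.210 + 1.195] = [-67.788, -65.015]. RSS = √0.448145 = 0.669.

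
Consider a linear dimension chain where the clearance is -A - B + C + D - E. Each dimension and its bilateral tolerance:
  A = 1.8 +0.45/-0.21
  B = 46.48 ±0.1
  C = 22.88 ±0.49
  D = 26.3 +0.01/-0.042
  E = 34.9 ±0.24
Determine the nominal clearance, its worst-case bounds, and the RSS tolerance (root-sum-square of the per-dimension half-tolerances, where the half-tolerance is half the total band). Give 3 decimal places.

Stack each dimension's contribution:
  -A: nom -1.800 → Σnom=-1.800; wc +0.210/-0.450 → slack +0.210/-0.450; half-tol=0.330, Σhalf²=0.108900
  -B: nom -46.480 → Σnom=-48.280; wc +0.100/-0.100 → slack +0.310/-0.550; half-tol=0.100, Σhalf²=0.118900
  +C: nom +22.880 → Σnom=-25.400; wc +0.490/-0.490 → slack +0.800/-1.040; half-tol=0.490, Σhalf²=0.359000
  +D: nom +26.300 → Σnom=0.900; wc +0.010/-0.042 → slack +0.810/-1.082; half-tol=0.026, Σhalf²=0.359676
  -E: nom -34.900 → Σnom=-34.000; wc +0.240/-0.240 → slack +1.050/-1.322; half-tol=0.240, Σhalf²=0.417276
Nominal = -34.000. Worst-case = [-34.000 - 1.322, -34.000 + 1.050] = [-35.322, -32.950]. RSS = √0.417276 = 0.646.

nominal=-34.000 wc=[-35.322,-32.950] rss=0.646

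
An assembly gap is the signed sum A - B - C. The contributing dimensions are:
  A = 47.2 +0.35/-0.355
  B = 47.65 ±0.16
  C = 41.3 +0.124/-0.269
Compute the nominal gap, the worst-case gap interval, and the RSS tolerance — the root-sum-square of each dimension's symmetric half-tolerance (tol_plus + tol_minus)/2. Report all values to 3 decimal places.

nominal=-41.750 wc=[-42.389,-40.971] rss=0.434

Stack each dimension's contribution:
  +A: nom +47.200 → Σnom=47.200; wc +0.350/-0.355 → slack +0.350/-0.355; half-tol=0.352, Σhalf²=0.124256
  -B: nom -47.650 → Σnom=-0.450; wc +0.160/-0.160 → slack +0.510/-0.515; half-tol=0.160, Σhalf²=0.149856
  -C: nom -41.300 → Σnom=-41.750; wc +0.269/-0.124 → slack +0.779/-0.639; half-tol=0.197, Σhalf²=0.188468
Nominal = -41.750. Worst-case = [-41.750 - 0.639, -41.750 + 0.779] = [-42.389, -40.971]. RSS = √0.188468 = 0.434.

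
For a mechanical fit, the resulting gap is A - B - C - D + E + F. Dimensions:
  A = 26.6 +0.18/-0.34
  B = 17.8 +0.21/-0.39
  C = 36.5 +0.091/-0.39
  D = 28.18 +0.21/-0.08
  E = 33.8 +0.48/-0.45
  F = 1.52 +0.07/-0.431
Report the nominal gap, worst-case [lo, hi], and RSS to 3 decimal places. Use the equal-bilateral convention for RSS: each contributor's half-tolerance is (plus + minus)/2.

Stack each dimension's contribution:
  +A: nom +26.600 → Σnom=26.600; wc +0.180/-0.340 → slack +0.180/-0.340; half-tol=0.260, Σhalf²=0.067600
  -B: nom -17.800 → Σnom=8.800; wc +0.390/-0.210 → slack +0.570/-0.550; half-tol=0.300, Σhalf²=0.157600
  -C: nom -36.500 → Σnom=-27.700; wc +0.390/-0.091 → slack +0.960/-0.641; half-tol=0.240, Σhalf²=0.215440
  -D: nom -28.180 → Σnom=-55.880; wc +0.080/-0.210 → slack +1.040/-0.851; half-tol=0.145, Σhalf²=0.236465
  +E: nom +33.800 → Σnom=-22.080; wc +0.480/-0.450 → slack +1.520/-1.301; half-tol=0.465, Σhalf²=0.452690
  +F: nom +1.520 → Σnom=-20.560; wc +0.070/-0.431 → slack +1.590/-1.732; half-tol=0.251, Σhalf²=0.515440
Nominal = -20.560. Worst-case = [-20.560 - 1.732, -20.560 + 1.590] = [-22.292, -18.970]. RSS = √0.515440 = 0.718.

nominal=-20.560 wc=[-22.292,-18.970] rss=0.718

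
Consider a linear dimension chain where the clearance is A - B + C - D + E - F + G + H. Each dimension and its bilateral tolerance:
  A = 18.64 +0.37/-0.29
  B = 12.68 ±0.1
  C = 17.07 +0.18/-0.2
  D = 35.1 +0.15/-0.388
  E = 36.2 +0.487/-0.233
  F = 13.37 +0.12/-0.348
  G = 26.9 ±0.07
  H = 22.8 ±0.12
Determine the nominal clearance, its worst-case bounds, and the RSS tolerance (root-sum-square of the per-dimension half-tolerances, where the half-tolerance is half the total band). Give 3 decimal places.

nominal=60.460 wc=[59.177,62.523] rss=0.657

Stack each dimension's contribution:
  +A: nom +18.640 → Σnom=18.640; wc +0.370/-0.290 → slack +0.370/-0.290; half-tol=0.330, Σhalf²=0.108900
  -B: nom -12.680 → Σnom=5.960; wc +0.100/-0.100 → slack +0.470/-0.390; half-tol=0.100, Σhalf²=0.118900
  +C: nom +17.070 → Σnom=23.030; wc +0.180/-0.200 → slack +0.650/-0.590; half-tol=0.190, Σhalf²=0.155000
  -D: nom -35.100 → Σnom=-12.070; wc +0.388/-0.150 → slack +1.038/-0.740; half-tol=0.269, Σhalf²=0.227361
  +E: nom +36.200 → Σnom=24.130; wc +0.487/-0.233 → slack +1.525/-0.973; half-tol=0.360, Σhalf²=0.356961
  -F: nom -13.370 → Σnom=10.760; wc +0.348/-0.120 → slack +1.873/-1.093; half-tol=0.234, Σhalf²=0.411717
  +G: nom +26.900 → Σnom=37.660; wc +0.070/-0.070 → slack +1.943/-1.163; half-tol=0.070, Σhalf²=0.416617
  +H: nom +22.800 → Σnom=60.460; wc +0.120/-0.120 → slack +2.063/-1.283; half-tol=0.120, Σhalf²=0.431017
Nominal = 60.460. Worst-case = [60.460 - 1.283, 60.460 + 2.063] = [59.177, 62.523]. RSS = √0.431017 = 0.657.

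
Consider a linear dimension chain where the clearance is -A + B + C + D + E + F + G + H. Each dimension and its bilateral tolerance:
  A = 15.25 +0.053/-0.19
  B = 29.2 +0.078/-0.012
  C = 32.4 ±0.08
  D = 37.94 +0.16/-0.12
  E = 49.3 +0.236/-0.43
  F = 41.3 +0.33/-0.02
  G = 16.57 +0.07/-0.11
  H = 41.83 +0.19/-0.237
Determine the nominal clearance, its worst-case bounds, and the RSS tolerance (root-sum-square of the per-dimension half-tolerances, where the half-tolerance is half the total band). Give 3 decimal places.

Stack each dimension's contribution:
  -A: nom -15.250 → Σnom=-15.250; wc +0.190/-0.053 → slack +0.190/-0.053; half-tol=0.121, Σhalf²=0.014762
  +B: nom +29.200 → Σnom=13.950; wc +0.078/-0.012 → slack +0.268/-0.065; half-tol=0.045, Σhalf²=0.016787
  +C: nom +32.400 → Σnom=46.350; wc +0.080/-0.080 → slack +0.348/-0.145; half-tol=0.080, Σhalf²=0.023187
  +D: nom +37.940 → Σnom=84.290; wc +0.160/-0.120 → slack +0.508/-0.265; half-tol=0.140, Σhalf²=0.042787
  +E: nom +49.300 → Σnom=133.590; wc +0.236/-0.430 → slack +0.744/-0.695; half-tol=0.333, Σhalf²=0.153676
  +F: nom +41.300 → Σnom=174.890; wc +0.330/-0.020 → slack +1.074/-0.715; half-tol=0.175, Σhalf²=0.184301
  +G: nom +16.570 → Σnom=191.460; wc +0.070/-0.110 → slack +1.144/-0.825; half-tol=0.090, Σhalf²=0.192401
  +H: nom +41.830 → Σnom=233.290; wc +0.190/-0.237 → slack +1.334/-1.062; half-tol=0.213, Σhalf²=0.237983
Nominal = 233.290. Worst-case = [233.290 - 1.062, 233.290 + 1.334] = [232.228, 234.624]. RSS = √0.237983 = 0.488.

nominal=233.290 wc=[232.228,234.624] rss=0.488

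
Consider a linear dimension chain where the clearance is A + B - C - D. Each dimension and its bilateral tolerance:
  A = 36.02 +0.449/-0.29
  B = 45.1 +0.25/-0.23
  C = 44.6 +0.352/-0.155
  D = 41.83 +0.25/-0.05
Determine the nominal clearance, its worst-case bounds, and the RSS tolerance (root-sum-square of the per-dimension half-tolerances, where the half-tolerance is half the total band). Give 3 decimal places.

Stack each dimension's contribution:
  +A: nom +36.020 → Σnom=36.020; wc +0.449/-0.290 → slack +0.449/-0.290; half-tol=0.369, Σhalf²=0.136530
  +B: nom +45.100 → Σnom=81.120; wc +0.250/-0.230 → slack +0.699/-0.520; half-tol=0.240, Σhalf²=0.194130
  -C: nom -44.600 → Σnom=36.520; wc +0.155/-0.352 → slack +0.854/-0.872; half-tol=0.254, Σhalf²=0.258393
  -D: nom -41.830 → Σnom=-5.310; wc +0.050/-0.250 → slack +0.904/-1.122; half-tol=0.150, Σhalf²=0.280893
Nominal = -5.310. Worst-case = [-5.310 - 1.122, -5.310 + 0.904] = [-6.432, -4.406]. RSS = √0.280893 = 0.530.

nominal=-5.310 wc=[-6.432,-4.406] rss=0.530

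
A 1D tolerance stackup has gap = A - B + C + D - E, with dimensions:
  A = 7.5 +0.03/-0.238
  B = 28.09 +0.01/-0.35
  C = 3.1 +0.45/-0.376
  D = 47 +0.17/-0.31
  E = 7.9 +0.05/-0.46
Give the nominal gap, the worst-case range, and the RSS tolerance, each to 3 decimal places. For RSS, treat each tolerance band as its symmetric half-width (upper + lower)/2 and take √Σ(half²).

nominal=21.610 wc=[20.626,23.070] rss=0.586

Stack each dimension's contribution:
  +A: nom +7.500 → Σnom=7.500; wc +0.030/-0.238 → slack +0.030/-0.238; half-tol=0.134, Σhalf²=0.017956
  -B: nom -28.090 → Σnom=-20.590; wc +0.350/-0.010 → slack +0.380/-0.248; half-tol=0.180, Σhalf²=0.050356
  +C: nom +3.100 → Σnom=-17.490; wc +0.450/-0.376 → slack +0.830/-0.624; half-tol=0.413, Σhalf²=0.220925
  +D: nom +47.000 → Σnom=29.510; wc +0.170/-0.310 → slack +1.000/-0.934; half-tol=0.240, Σhalf²=0.278525
  -E: nom -7.900 → Σnom=21.610; wc +0.460/-0.050 → slack +1.460/-0.984; half-tol=0.255, Σhalf²=0.343550
Nominal = 21.610. Worst-case = [21.610 - 0.984, 21.610 + 1.460] = [20.626, 23.070]. RSS = √0.343550 = 0.586.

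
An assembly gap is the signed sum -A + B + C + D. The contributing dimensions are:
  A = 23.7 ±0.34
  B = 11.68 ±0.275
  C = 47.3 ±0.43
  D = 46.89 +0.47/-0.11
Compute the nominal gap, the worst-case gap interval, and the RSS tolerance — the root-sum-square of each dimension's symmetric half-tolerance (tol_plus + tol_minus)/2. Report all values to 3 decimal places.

nominal=82.170 wc=[81.015,83.685] rss=0.678

Stack each dimension's contribution:
  -A: nom -23.700 → Σnom=-23.700; wc +0.340/-0.340 → slack +0.340/-0.340; half-tol=0.340, Σhalf²=0.115600
  +B: nom +11.680 → Σnom=-12.020; wc +0.275/-0.275 → slack +0.615/-0.615; half-tol=0.275, Σhalf²=0.191225
  +C: nom +47.300 → Σnom=35.280; wc +0.430/-0.430 → slack +1.045/-1.045; half-tol=0.430, Σhalf²=0.376125
  +D: nom +46.890 → Σnom=82.170; wc +0.470/-0.110 → slack +1.515/-1.155; half-tol=0.290, Σhalf²=0.460225
Nominal = 82.170. Worst-case = [82.170 - 1.155, 82.170 + 1.515] = [81.015, 83.685]. RSS = √0.460225 = 0.678.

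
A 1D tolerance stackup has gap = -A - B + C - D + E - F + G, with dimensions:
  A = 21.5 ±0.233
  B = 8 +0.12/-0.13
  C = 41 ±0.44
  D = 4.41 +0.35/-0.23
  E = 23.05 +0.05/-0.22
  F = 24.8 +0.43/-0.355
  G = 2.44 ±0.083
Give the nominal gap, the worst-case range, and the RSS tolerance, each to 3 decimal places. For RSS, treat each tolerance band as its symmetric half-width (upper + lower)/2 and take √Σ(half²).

Stack each dimension's contribution:
  -A: nom -21.500 → Σnom=-21.500; wc +0.233/-0.233 → slack +0.233/-0.233; half-tol=0.233, Σhalf²=0.054289
  -B: nom -8.000 → Σnom=-29.500; wc +0.130/-0.120 → slack +0.363/-0.353; half-tol=0.125, Σhalf²=0.069914
  +C: nom +41.000 → Σnom=11.500; wc +0.440/-0.440 → slack +0.803/-0.793; half-tol=0.440, Σhalf²=0.263514
  -D: nom -4.410 → Σnom=7.090; wc +0.230/-0.350 → slack +1.033/-1.143; half-tol=0.290, Σhalf²=0.347614
  +E: nom +23.050 → Σnom=30.140; wc +0.050/-0.220 → slack +1.083/-1.363; half-tol=0.135, Σhalf²=0.365839
  -F: nom -24.800 → Σnom=5.340; wc +0.355/-0.430 → slack +1.438/-1.793; half-tol=0.392, Σhalf²=0.519895
  +G: nom +2.440 → Σnom=7.780; wc +0.083/-0.083 → slack +1.521/-1.876; half-tol=0.083, Σhalf²=0.526784
Nominal = 7.780. Worst-case = [7.780 - 1.876, 7.780 + 1.521] = [5.904, 9.301]. RSS = √0.526784 = 0.726.

nominal=7.780 wc=[5.904,9.301] rss=0.726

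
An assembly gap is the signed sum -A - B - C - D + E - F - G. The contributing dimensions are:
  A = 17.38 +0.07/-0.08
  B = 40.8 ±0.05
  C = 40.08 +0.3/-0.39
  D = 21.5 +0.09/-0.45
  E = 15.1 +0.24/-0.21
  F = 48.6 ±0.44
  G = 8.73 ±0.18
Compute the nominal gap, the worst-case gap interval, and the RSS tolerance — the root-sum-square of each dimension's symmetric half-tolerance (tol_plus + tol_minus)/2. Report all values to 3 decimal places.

Stack each dimension's contribution:
  -A: nom -17.380 → Σnom=-17.380; wc +0.080/-0.070 → slack +0.080/-0.070; half-tol=0.075, Σhalf²=0.005625
  -B: nom -40.800 → Σnom=-58.180; wc +0.050/-0.050 → slack +0.130/-0.120; half-tol=0.050, Σhalf²=0.008125
  -C: nom -40.080 → Σnom=-98.260; wc +0.390/-0.300 → slack +0.520/-0.420; half-tol=0.345, Σhalf²=0.127150
  -D: nom -21.500 → Σnom=-119.760; wc +0.450/-0.090 → slack +0.970/-0.510; half-tol=0.270, Σhalf²=0.200050
  +E: nom +15.100 → Σnom=-104.660; wc +0.240/-0.210 → slack +1.210/-0.720; half-tol=0.225, Σhalf²=0.250675
  -F: nom -48.600 → Σnom=-153.260; wc +0.440/-0.440 → slack +1.650/-1.160; half-tol=0.440, Σhalf²=0.444275
  -G: nom -8.730 → Σnom=-161.990; wc +0.180/-0.180 → slack +1.830/-1.340; half-tol=0.180, Σhalf²=0.476675
Nominal = -161.990. Worst-case = [-161.990 - 1.340, -161.990 + 1.830] = [-163.330, -160.160]. RSS = √0.476675 = 0.690.

nominal=-161.990 wc=[-163.330,-160.160] rss=0.690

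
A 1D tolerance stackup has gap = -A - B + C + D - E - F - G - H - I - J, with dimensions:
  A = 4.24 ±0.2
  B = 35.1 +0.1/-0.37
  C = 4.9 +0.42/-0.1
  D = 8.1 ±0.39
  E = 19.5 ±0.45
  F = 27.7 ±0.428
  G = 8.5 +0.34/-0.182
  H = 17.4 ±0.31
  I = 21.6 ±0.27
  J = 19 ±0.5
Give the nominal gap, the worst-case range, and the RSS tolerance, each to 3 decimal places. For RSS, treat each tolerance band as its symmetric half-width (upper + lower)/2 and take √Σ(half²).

Stack each dimension's contribution:
  -A: nom -4.240 → Σnom=-4.240; wc +0.200/-0.200 → slack +0.200/-0.200; half-tol=0.200, Σhalf²=0.040000
  -B: nom -35.100 → Σnom=-39.340; wc +0.370/-0.100 → slack +0.570/-0.300; half-tol=0.235, Σhalf²=0.095225
  +C: nom +4.900 → Σnom=-34.440; wc +0.420/-0.100 → slack +0.990/-0.400; half-tol=0.260, Σhalf²=0.162825
  +D: nom +8.100 → Σnom=-26.340; wc +0.390/-0.390 → slack +1.380/-0.790; half-tol=0.390, Σhalf²=0.314925
  -E: nom -19.500 → Σnom=-45.840; wc +0.450/-0.450 → slack +1.830/-1.240; half-tol=0.450, Σhalf²=0.517425
  -F: nom -27.700 → Σnom=-73.540; wc +0.428/-0.428 → slack +2.258/-1.668; half-tol=0.428, Σhalf²=0.700609
  -G: nom -8.500 → Σnom=-82.040; wc +0.182/-0.340 → slack +2.440/-2.008; half-tol=0.261, Σhalf²=0.768730
  -H: nom -17.400 → Σnom=-99.440; wc +0.310/-0.310 → slack +2.750/-2.318; half-tol=0.310, Σhalf²=0.864830
  -I: nom -21.600 → Σnom=-121.040; wc +0.270/-0.270 → slack +3.020/-2.588; half-tol=0.270, Σhalf²=0.937730
  -J: nom -19.000 → Σnom=-140.040; wc +0.500/-0.500 → slack +3.520/-3.088; half-tol=0.500, Σhalf²=1.187730
Nominal = -140.040. Worst-case = [-140.040 - 3.088, -140.040 + 3.520] = [-143.128, -136.520]. RSS = √1.187730 = 1.090.

nominal=-140.040 wc=[-143.128,-136.520] rss=1.090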